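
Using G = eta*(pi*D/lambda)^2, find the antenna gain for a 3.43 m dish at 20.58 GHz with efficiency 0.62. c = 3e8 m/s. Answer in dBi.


lambda = c/f = 3e8 / 2.058e+10 = 0.01457726 m
G = eta*(pi*D/lambda)^2 = 0.62*(pi*3.43/0.01457726)^2
G = 338787.9121 (linear)
G = 10*log10(338787.9121) = 55.2993 dBi

55.2993 dBi


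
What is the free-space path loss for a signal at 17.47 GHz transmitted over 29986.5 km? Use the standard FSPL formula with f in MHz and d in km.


f = 17.47 GHz = 17470.0000 MHz
d = 29986.5 km
FSPL = 32.44 + 20*log10(17470.0000) + 20*log10(29986.5)
FSPL = 32.44 + 84.8459 + 89.5385
FSPL = 206.8244 dB

206.8244 dB


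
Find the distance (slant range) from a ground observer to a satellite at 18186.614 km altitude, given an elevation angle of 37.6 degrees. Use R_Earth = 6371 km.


h = 18186.614 km, el = 37.6 deg
d = -R_E*sin(el) + sqrt((R_E*sin(el))^2 + 2*R_E*h + h^2)
d = -6371.0000*sin(0.6562438) + sqrt((6371.0000*0.6101452)^2 + 2*6371.0000*18186.614 + 18186.614^2)
d = 20146.0204 km

20146.0204 km


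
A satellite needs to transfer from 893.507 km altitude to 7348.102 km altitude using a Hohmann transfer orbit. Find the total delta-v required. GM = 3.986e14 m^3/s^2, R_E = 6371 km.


r1 = 7264.5070 km = 7.264507e+06 m
r2 = 13719.1020 km = 1.3719102e+07 m
dv1 = sqrt(mu/r1)*(sqrt(2*r2/(r1+r2)) - 1) = 1062.9921 m/s
dv2 = sqrt(mu/r2)*(1 - sqrt(2*r1/(r1+r2))) = 904.9911 m/s
total dv = |dv1| + |dv2| = 1062.9921 + 904.9911 = 1967.9833 m/s = 1.9680 km/s

1.9680 km/s


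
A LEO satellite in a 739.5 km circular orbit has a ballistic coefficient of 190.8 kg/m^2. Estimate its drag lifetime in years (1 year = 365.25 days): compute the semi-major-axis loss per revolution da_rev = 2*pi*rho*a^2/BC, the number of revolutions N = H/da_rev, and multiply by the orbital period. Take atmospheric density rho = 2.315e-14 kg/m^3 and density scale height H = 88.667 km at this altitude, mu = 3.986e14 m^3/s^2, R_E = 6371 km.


a = R_E + alt = 7110.5000 km = 7.1105e+06 m
da_rev = 2*pi*rho*a^2/BC = 2*pi*2.315e-14*(7.1105e+06)^2/190.8 = 0.0385436443 m per revolution
N = H/da_rev = 88667.0000 m / 0.0385436443 m = 2.3004312e+06 revolutions
P = 2*pi*sqrt(a^3/mu) = 5967.0741 s
lifetime = N*P = 2.3004312e+06 * 5967.0741 = 1.3726843e+10 s = 158875.4997 days
years = 158875.4997 / 365.25 = 434.9774 years

434.9774 years


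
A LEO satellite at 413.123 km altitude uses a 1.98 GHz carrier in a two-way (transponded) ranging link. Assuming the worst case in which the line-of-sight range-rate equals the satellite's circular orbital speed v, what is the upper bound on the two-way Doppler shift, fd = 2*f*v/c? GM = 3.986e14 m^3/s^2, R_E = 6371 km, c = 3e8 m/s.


r = 6.784123e+06 m
v = sqrt(mu/r) = 7665.1700 m/s (worst-case radial velocity)
f = 1.98 GHz = 1.98e+09 Hz
fd = 2*f*v/c = 2*1.98e+09*7665.1700/3.0e+08
fd = 101180.2438 Hz

101180.2438 Hz


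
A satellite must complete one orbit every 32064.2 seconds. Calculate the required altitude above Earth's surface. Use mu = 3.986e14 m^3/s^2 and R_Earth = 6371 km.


T = 32064.2 s
r = (mu*T^2/(4*pi^2))^(1/3) = (3.986e14 * 32064.2^2 / (4*pi^2))^(1/3)
r = 2.1814208e+07 m = 21814.2084 km
alt = r - R_E = 21814.2084 - 6371 = 15443.2084 km

15443.2084 km


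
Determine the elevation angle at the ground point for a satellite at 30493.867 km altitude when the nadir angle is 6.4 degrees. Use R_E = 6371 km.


r = R_E + alt = 36864.8670 km
Law of sines in the satellite / Earth-center / ground-point triangle:
  sin(nadir)/R_E = sin(90 + el)/r  =>  cos(el) = (r/R_E)*sin(nadir)
cos(el) = (36864.8670 / 6371.0000) * sin(6.4 deg) = 0.6449988
el = arccos(0.6449988) = 49.8344 deg
(Earth-central angle = 90 - nadir - el = 33.7656 deg)

49.8344 degrees


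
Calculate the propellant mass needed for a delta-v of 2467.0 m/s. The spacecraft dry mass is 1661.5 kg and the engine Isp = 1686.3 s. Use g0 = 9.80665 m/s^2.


ve = Isp * g0 = 1686.3 * 9.80665 = 16536.953895 m/s
mass ratio = exp(dv/ve) = exp(2467.0/16536.953895) = 1.16088314
m_prop = m_dry * (mr - 1) = 1661.5 * (1.16088314 - 1)
m_prop = 267.3073 kg

267.3073 kg


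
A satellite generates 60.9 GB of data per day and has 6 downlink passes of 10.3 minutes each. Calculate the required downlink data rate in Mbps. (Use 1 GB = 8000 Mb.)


total contact time = 6 * 10.3 * 60 = 3708.0000 s
data = 60.9 GB = 487200.0000 Mb
rate = 487200.0000 / 3708.0000 = 131.3916 Mbps

131.3916 Mbps


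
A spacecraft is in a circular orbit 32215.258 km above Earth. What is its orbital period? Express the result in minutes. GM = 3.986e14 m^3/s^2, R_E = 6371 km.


r = 38586.2580 km = 3.8586258e+07 m
T = 2*pi*sqrt(r^3/mu) = 2*pi*sqrt(5.7451053e+22 / 3.986e14)
T = 75432.7980 s = 1257.2133 min

1257.2133 minutes


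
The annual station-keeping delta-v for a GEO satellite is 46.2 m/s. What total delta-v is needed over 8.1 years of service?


dV = rate * years = 46.2 * 8.1
dV = 374.2200 m/s

374.2200 m/s


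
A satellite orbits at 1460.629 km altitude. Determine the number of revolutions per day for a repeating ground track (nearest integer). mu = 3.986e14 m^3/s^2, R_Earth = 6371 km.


r = 7.831629e+06 m
T = 2*pi*sqrt(r^3/mu) = 6897.4630 s = 114.9577 min
revs/day = 1440 / 114.9577 = 12.5263
Rounded: 13 revolutions per day

13 revolutions per day


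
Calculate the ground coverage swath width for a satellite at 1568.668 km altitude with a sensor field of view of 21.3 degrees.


FOV = 21.3 deg = 0.3717551 rad
swath = 2 * alt * tan(FOV/2) = 2 * 1568.668 * tan(0.1858776)
swath = 2 * 1568.668 * 0.1880483
swath = 589.9707 km

589.9707 km


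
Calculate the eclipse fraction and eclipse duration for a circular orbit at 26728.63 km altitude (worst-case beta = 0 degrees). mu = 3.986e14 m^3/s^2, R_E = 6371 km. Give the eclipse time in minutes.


r = 33099.6300 km
T = 998.8371 min
Eclipse fraction = arcsin(R_E/r)/pi = arcsin(6371.0000/33099.6300)/pi
= arcsin(0.1924795)/pi = 0.06165289
Eclipse duration = 0.06165289 * 998.8371 = 61.5812 min

61.5812 minutes


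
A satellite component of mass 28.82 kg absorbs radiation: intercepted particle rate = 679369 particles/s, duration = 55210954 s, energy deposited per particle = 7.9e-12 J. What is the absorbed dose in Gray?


Total energy deposited = rate * time * E_per
  = 679369 * 55210954 * 7.9e-12 = 296.3180 J
Dose = E_total / mass = 296.3180 / 28.82
Dose = 10.2817 Gy

10.2817 Gy


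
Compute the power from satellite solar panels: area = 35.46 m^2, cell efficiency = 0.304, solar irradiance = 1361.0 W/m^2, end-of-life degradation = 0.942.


P = area * eta * S * degradation
P = 35.46 * 0.304 * 1361.0 * 0.942
P = 13820.4232 W

13820.4232 W


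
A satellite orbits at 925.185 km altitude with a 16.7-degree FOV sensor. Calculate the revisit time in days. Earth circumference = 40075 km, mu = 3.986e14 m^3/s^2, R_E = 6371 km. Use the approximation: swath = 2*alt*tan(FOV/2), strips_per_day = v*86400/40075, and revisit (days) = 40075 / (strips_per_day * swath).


swath = 2*925.185*tan(0.145735) = 271.5891 km
v = sqrt(mu/r) = 7391.2983 m/s = 7.3913 km/s
strips/day = v*86400/40075 = 7.3913*86400/40075 = 15.9353
coverage/day = strips * swath = 15.9353 * 271.5891 = 4327.8610 km
revisit = 40075 / 4327.8610 = 9.2598 days

9.2598 days


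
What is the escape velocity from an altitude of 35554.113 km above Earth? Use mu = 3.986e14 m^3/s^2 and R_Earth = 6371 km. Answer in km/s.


r = 6371.0 + 35554.113 = 41925.1130 km = 4.1925113e+07 m
v_esc = sqrt(2*mu/r) = sqrt(2*3.986e14 / 4.1925113e+07)
v_esc = 4360.6027 m/s = 4.3606 km/s

4.3606 km/s


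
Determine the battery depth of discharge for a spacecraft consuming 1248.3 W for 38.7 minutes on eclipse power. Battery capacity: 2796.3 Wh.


E_used = P * t / 60 = 1248.3 * 38.7 / 60 = 805.1535 Wh
DOD = E_used / E_total * 100 = 805.1535 / 2796.3 * 100
DOD = 28.7935 %

28.7935 %


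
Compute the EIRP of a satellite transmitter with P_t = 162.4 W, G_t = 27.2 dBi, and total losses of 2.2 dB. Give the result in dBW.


Pt = 162.4 W = 22.1059 dBW
EIRP = Pt_dBW + Gt - losses = 22.1059 + 27.2 - 2.2 = 47.1059 dBW

47.1059 dBW


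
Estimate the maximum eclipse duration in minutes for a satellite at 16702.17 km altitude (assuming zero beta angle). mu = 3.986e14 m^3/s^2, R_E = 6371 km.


r = 23073.1700 km
T = 581.3275 min
Eclipse fraction = arcsin(R_E/r)/pi = arcsin(6371.0000/23073.1700)/pi
= arcsin(0.2761216)/pi = 0.08904924
Eclipse duration = 0.08904924 * 581.3275 = 51.7668 min

51.7668 minutes


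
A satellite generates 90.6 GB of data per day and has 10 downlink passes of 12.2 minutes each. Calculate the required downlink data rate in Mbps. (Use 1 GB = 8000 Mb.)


total contact time = 10 * 12.2 * 60 = 7320.0000 s
data = 90.6 GB = 724800.0000 Mb
rate = 724800.0000 / 7320.0000 = 99.0164 Mbps

99.0164 Mbps


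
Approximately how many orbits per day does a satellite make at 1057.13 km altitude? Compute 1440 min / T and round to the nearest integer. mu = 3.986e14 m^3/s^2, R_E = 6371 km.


r = 7.42813e+06 m
T = 2*pi*sqrt(r^3/mu) = 6371.3354 s = 106.1889 min
revs/day = 1440 / 106.1889 = 13.5607
Rounded: 14 revolutions per day

14 revolutions per day


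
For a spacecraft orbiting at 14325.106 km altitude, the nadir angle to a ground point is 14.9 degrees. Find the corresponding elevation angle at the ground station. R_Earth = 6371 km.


r = R_E + alt = 20696.1060 km
Law of sines in the satellite / Earth-center / ground-point triangle:
  sin(nadir)/R_E = sin(90 + el)/r  =>  cos(el) = (r/R_E)*sin(nadir)
cos(el) = (20696.1060 / 6371.0000) * sin(14.9 deg) = 0.8352923
el = arccos(0.8352923) = 33.3537 deg
(Earth-central angle = 90 - nadir - el = 41.7463 deg)

33.3537 degrees


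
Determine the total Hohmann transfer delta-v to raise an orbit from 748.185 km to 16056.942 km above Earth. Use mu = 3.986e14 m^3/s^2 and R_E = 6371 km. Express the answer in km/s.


r1 = 7119.1850 km = 7.119185e+06 m
r2 = 22427.9420 km = 2.2427942e+07 m
dv1 = sqrt(mu/r1)*(sqrt(2*r2/(r1+r2)) - 1) = 1736.8454 m/s
dv2 = sqrt(mu/r2)*(1 - sqrt(2*r1/(r1+r2))) = 1289.2552 m/s
total dv = |dv1| + |dv2| = 1736.8454 + 1289.2552 = 3026.1005 m/s = 3.0261 km/s

3.0261 km/s


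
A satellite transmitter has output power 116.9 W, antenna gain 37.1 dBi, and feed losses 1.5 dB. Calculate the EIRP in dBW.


Pt = 116.9 W = 20.6781 dBW
EIRP = Pt_dBW + Gt - losses = 20.6781 + 37.1 - 1.5 = 56.2781 dBW

56.2781 dBW


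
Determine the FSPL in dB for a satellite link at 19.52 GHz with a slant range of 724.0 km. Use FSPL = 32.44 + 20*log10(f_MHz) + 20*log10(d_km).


f = 19.52 GHz = 19520.0000 MHz
d = 724.0 km
FSPL = 32.44 + 20*log10(19520.0000) + 20*log10(724.0)
FSPL = 32.44 + 85.8096 + 57.1948
FSPL = 175.4444 dB

175.4444 dB


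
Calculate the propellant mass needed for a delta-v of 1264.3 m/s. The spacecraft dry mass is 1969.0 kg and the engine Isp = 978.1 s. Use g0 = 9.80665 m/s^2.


ve = Isp * g0 = 978.1 * 9.80665 = 9591.884365 m/s
mass ratio = exp(dv/ve) = exp(1264.3/9591.884365) = 1.14089078
m_prop = m_dry * (mr - 1) = 1969.0 * (1.14089078 - 1)
m_prop = 277.4140 kg

277.4140 kg


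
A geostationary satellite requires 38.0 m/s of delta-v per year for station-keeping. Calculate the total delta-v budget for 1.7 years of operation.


dV = rate * years = 38.0 * 1.7
dV = 64.6000 m/s

64.6000 m/s


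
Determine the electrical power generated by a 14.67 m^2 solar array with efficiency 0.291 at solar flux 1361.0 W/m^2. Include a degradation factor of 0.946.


P = area * eta * S * degradation
P = 14.67 * 0.291 * 1361.0 * 0.946
P = 5496.3245 W

5496.3245 W


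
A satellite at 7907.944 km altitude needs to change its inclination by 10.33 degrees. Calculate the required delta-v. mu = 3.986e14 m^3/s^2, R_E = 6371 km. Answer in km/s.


r = 14278.9440 km = 1.4278944e+07 m
V = sqrt(mu/r) = 5283.4865 m/s
di = 10.33 deg = 0.1802925 rad
dV = 2*V*sin(di/2) = 2*5283.4865*sin(0.09014626)
dV = 951.2834 m/s = 0.9512834 km/s

0.9513 km/s


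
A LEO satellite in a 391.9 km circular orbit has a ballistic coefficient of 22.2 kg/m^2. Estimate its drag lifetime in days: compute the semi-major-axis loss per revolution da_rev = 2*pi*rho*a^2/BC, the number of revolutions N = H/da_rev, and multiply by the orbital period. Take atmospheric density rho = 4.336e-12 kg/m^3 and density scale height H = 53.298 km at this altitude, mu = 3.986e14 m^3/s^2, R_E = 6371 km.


a = R_E + alt = 6762.9000 km = 6.7629e+06 m
da_rev = 2*pi*rho*a^2/BC = 2*pi*4.336e-12*(6.7629e+06)^2/22.2 = 56.128327 m per revolution
N = H/da_rev = 53298.0000 m / 56.128327 m = 949.5740 revolutions
P = 2*pi*sqrt(a^3/mu) = 5534.9114 s
lifetime = N*P = 949.5740 * 5534.9114 = 5.2558079e+06 s = 60.8311 days

60.8311 days


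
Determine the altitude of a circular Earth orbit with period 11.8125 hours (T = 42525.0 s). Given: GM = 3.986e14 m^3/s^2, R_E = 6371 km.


T = 42525.0 s
r = (mu*T^2/(4*pi^2))^(1/3) = (3.986e14 * 42525.0^2 / (4*pi^2))^(1/3)
r = 2.6332296e+07 m = 26332.2963 km
alt = r - R_E = 26332.2963 - 6371 = 19961.2963 km

19961.2963 km


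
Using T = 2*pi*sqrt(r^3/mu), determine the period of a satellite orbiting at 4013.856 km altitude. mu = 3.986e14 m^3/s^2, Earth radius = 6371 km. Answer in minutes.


r = 10384.8560 km = 1.0384856e+07 m
T = 2*pi*sqrt(r^3/mu) = 2*pi*sqrt(1.1199572e+21 / 3.986e14)
T = 10532.0264 s = 175.5338 min

175.5338 minutes


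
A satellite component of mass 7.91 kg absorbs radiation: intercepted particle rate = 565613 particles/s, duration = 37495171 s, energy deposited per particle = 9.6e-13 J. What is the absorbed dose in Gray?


Total energy deposited = rate * time * E_per
  = 565613 * 37495171 * 9.6e-13 = 20.3594 J
Dose = E_total / mass = 20.3594 / 7.91
Dose = 2.5739 Gy

2.5739 Gy


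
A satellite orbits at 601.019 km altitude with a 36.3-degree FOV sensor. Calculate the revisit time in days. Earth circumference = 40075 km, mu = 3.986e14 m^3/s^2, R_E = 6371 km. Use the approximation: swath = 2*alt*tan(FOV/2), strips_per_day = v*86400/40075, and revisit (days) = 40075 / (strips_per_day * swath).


swath = 2*601.019*tan(0.3167773) = 394.0479 km
v = sqrt(mu/r) = 7561.1763 m/s = 7.5612 km/s
strips/day = v*86400/40075 = 7.5612*86400/40075 = 16.3016
coverage/day = strips * swath = 16.3016 * 394.0479 = 6423.6024 km
revisit = 40075 / 6423.6024 = 6.2387 days

6.2387 days


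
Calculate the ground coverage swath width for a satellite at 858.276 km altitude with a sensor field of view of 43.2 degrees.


FOV = 43.2 deg = 0.7539822 rad
swath = 2 * alt * tan(FOV/2) = 2 * 858.276 * tan(0.3769911)
swath = 2 * 858.276 * 0.395928
swath = 679.6310 km

679.6310 km


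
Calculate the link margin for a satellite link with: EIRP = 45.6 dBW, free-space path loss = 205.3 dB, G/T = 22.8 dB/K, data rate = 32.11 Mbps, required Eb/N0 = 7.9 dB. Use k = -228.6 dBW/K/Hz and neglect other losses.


C/N0 = EIRP - FSPL + G/T - k = 45.6 - 205.3 + 22.8 - (-228.6)
C/N0 = 91.7000 dB-Hz
R_b = 32.11 Mbps = 3.211e+07 bps -> 10*log10(R_b) = 75.0664 dB-Hz
Eb/N0 = C/N0 - 10*log10(R_b) = 91.7000 - 75.0664 = 16.6336 dB
Margin = Eb/N0 - Eb/N0_req = 16.6336 - 7.9 = 8.7336 dB (link closes)

8.7336 dB


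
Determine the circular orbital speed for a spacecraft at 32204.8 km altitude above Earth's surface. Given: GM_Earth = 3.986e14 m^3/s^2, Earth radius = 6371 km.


r = R_E + alt = 6371.0 + 32204.8 = 38575.8000 km = 3.85758e+07 m
v = sqrt(mu/r) = sqrt(3.986e14 / 3.85758e+07) = 3214.4833 m/s = 3.2145 km/s

3.2145 km/s


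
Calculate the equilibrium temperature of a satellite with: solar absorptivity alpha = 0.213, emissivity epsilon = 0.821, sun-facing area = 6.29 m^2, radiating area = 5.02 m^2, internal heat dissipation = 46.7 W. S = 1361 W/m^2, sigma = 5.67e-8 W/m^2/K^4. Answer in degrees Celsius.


Numerator = alpha*S*A_sun + Q_int = 0.213*1361*6.29 + 46.7 = 1870.1270 W
Denominator = eps*sigma*A_rad = 0.821*5.67e-8*5.02 = 2.3368451e-07 W/K^4
T^4 = 8.0027852e+09 K^4
T = 299.0958 K = 25.9458 C

25.9458 degrees Celsius


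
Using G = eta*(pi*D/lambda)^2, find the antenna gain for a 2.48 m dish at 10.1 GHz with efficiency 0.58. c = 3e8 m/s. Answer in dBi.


lambda = c/f = 3e8 / 1.01e+10 = 0.02970297 m
G = eta*(pi*D/lambda)^2 = 0.58*(pi*2.48/0.02970297)^2
G = 39905.3697 (linear)
G = 10*log10(39905.3697) = 46.0103 dBi

46.0103 dBi


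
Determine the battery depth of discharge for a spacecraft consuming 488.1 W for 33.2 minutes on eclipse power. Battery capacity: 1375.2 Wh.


E_used = P * t / 60 = 488.1 * 33.2 / 60 = 270.0820 Wh
DOD = E_used / E_total * 100 = 270.0820 / 1375.2 * 100
DOD = 19.6395 %

19.6395 %


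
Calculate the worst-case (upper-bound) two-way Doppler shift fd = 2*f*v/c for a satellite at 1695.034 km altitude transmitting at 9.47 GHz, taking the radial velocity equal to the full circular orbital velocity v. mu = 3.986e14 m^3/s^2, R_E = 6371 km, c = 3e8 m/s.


r = 8.066034e+06 m
v = sqrt(mu/r) = 7029.7296 m/s (worst-case radial velocity)
f = 9.47 GHz = 9.47e+09 Hz
fd = 2*f*v/c = 2*9.47e+09*7029.7296/3.0e+08
fd = 443810.2651 Hz

443810.2651 Hz


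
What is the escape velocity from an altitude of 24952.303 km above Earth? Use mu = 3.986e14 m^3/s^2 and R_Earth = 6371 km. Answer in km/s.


r = 6371.0 + 24952.303 = 31323.3030 km = 3.1323303e+07 m
v_esc = sqrt(2*mu/r) = sqrt(2*3.986e14 / 3.1323303e+07)
v_esc = 5044.8687 m/s = 5.0449 km/s

5.0449 km/s


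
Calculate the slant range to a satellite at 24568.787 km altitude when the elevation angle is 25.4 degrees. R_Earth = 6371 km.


h = 24568.787 km, el = 25.4 deg
d = -R_E*sin(el) + sqrt((R_E*sin(el))^2 + 2*R_E*h + h^2)
d = -6371.0000*sin(0.4433136) + sqrt((6371.0000*0.4289351)^2 + 2*6371.0000*24568.787 + 24568.787^2)
d = 27667.0680 km

27667.0680 km


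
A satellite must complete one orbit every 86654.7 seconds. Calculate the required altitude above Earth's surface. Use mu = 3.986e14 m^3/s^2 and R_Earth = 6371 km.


T = 86654.7 s
r = (mu*T^2/(4*pi^2))^(1/3) = (3.986e14 * 86654.7^2 / (4*pi^2))^(1/3)
r = 4.2324055e+07 m = 42324.0548 km
alt = r - R_E = 42324.0548 - 6371 = 35953.0548 km

35953.0548 km


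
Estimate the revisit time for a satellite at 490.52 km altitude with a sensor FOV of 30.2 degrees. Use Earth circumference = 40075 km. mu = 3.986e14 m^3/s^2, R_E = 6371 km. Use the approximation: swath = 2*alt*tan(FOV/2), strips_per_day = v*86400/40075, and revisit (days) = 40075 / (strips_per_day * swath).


swath = 2*490.52*tan(0.2635447) = 264.7049 km
v = sqrt(mu/r) = 7621.8164 m/s = 7.6218 km/s
strips/day = v*86400/40075 = 7.6218*86400/40075 = 16.4323
coverage/day = strips * swath = 16.4323 * 264.7049 = 4349.7138 km
revisit = 40075 / 4349.7138 = 9.2132 days

9.2132 days


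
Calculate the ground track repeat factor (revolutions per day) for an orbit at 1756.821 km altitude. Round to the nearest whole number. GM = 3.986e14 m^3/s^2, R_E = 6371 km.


r = 8.127821e+06 m
T = 2*pi*sqrt(r^3/mu) = 7292.4325 s = 121.5405 min
revs/day = 1440 / 121.5405 = 11.8479
Rounded: 12 revolutions per day

12 revolutions per day


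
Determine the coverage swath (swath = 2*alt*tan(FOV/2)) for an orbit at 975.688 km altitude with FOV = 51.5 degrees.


FOV = 51.5 deg = 0.8988446 rad
swath = 2 * alt * tan(FOV/2) = 2 * 975.688 * tan(0.4494223)
swath = 2 * 975.688 * 0.4823427
swath = 941.2320 km

941.2320 km


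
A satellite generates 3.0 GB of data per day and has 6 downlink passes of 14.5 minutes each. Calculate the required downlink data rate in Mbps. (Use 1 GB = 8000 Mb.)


total contact time = 6 * 14.5 * 60 = 5220.0000 s
data = 3.0 GB = 24000.0000 Mb
rate = 24000.0000 / 5220.0000 = 4.5977 Mbps

4.5977 Mbps


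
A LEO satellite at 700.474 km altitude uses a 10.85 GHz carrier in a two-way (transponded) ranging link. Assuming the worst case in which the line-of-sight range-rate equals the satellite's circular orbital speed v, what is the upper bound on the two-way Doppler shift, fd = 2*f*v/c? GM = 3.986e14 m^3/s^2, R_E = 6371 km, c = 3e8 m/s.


r = 7.071474e+06 m
v = sqrt(mu/r) = 7507.8169 m/s (worst-case radial velocity)
f = 10.85 GHz = 1.085e+10 Hz
fd = 2*f*v/c = 2*1.085e+10*7507.8169/3.0e+08
fd = 543065.4227 Hz

543065.4227 Hz


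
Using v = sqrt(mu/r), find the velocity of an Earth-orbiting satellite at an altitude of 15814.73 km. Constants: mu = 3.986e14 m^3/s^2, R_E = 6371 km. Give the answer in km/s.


r = R_E + alt = 6371.0 + 15814.73 = 22185.7300 km = 2.218573e+07 m
v = sqrt(mu/r) = sqrt(3.986e14 / 2.218573e+07) = 4238.6913 m/s = 4.2387 km/s

4.2387 km/s


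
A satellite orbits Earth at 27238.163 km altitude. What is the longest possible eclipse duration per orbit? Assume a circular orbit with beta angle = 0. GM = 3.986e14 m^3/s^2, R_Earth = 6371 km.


r = 33609.1630 km
T = 1021.9897 min
Eclipse fraction = arcsin(R_E/r)/pi = arcsin(6371.0000/33609.1630)/pi
= arcsin(0.1895614)/pi = 0.06070661
Eclipse duration = 0.06070661 * 1021.9897 = 62.0415 min

62.0415 minutes


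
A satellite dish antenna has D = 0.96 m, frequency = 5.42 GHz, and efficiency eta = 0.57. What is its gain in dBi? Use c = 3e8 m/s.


lambda = c/f = 3e8 / 5.42e+09 = 0.05535055 m
G = eta*(pi*D/lambda)^2 = 0.57*(pi*0.96/0.05535055)^2
G = 1692.2835 (linear)
G = 10*log10(1692.2835) = 32.2847 dBi

32.2847 dBi


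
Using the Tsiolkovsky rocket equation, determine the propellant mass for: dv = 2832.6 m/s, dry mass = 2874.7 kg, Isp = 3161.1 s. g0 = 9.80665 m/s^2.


ve = Isp * g0 = 3161.1 * 9.80665 = 30999.801315 m/s
mass ratio = exp(dv/ve) = exp(2832.6/30999.801315) = 1.09567957
m_prop = m_dry * (mr - 1) = 2874.7 * (1.09567957 - 1)
m_prop = 275.0500 kg

275.0500 kg


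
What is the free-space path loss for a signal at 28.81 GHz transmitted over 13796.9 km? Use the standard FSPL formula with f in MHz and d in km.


f = 28.81 GHz = 28810.0000 MHz
d = 13796.9 km
FSPL = 32.44 + 20*log10(28810.0000) + 20*log10(13796.9)
FSPL = 32.44 + 89.1909 + 82.7956
FSPL = 204.4265 dB

204.4265 dB


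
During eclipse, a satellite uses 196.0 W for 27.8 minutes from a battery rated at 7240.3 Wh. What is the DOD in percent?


E_used = P * t / 60 = 196.0 * 27.8 / 60 = 90.8133 Wh
DOD = E_used / E_total * 100 = 90.8133 / 7240.3 * 100
DOD = 1.2543 %

1.2543 %


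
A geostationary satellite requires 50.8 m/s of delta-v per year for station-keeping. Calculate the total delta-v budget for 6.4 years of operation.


dV = rate * years = 50.8 * 6.4
dV = 325.1200 m/s

325.1200 m/s


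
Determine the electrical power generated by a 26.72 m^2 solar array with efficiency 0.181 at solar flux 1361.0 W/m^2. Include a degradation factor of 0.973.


P = area * eta * S * degradation
P = 26.72 * 0.181 * 1361.0 * 0.973
P = 6404.5113 W

6404.5113 W


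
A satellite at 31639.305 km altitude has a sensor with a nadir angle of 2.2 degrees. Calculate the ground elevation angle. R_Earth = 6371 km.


r = R_E + alt = 38010.3050 km
Law of sines in the satellite / Earth-center / ground-point triangle:
  sin(nadir)/R_E = sin(90 + el)/r  =>  cos(el) = (r/R_E)*sin(nadir)
cos(el) = (38010.3050 / 6371.0000) * sin(2.2 deg) = 0.2290272
el = arccos(0.2290272) = 76.7602 deg
(Earth-central angle = 90 - nadir - el = 11.0398 deg)

76.7602 degrees


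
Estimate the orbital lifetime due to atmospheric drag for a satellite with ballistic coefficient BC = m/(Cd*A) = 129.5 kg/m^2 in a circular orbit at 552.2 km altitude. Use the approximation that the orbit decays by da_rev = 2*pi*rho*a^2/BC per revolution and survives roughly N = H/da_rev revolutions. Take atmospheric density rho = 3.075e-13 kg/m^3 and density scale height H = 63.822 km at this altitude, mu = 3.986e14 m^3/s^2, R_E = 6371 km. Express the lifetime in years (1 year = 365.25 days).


a = R_E + alt = 6923.2000 km = 6.9232e+06 m
da_rev = 2*pi*rho*a^2/BC = 2*pi*3.075e-13*(6.9232e+06)^2/129.5 = 0.715103619 m per revolution
N = H/da_rev = 63822.0000 m / 0.715103619 m = 89248.6044 revolutions
P = 2*pi*sqrt(a^3/mu) = 5732.8627 s
lifetime = N*P = 89248.6044 * 5732.8627 = 5.1164999e+08 s = 5921.8749 days
years = 5921.8749 / 365.25 = 16.2132 years

16.2132 years


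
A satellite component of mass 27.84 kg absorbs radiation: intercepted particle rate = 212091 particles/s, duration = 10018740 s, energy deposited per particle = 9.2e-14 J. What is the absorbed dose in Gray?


Total energy deposited = rate * time * E_per
  = 212091 * 10018740 * 9.2e-14 = 0.1954894 J
Dose = E_total / mass = 0.1954894 / 27.84
Dose = 0.007021889 Gy

0.0070 Gy


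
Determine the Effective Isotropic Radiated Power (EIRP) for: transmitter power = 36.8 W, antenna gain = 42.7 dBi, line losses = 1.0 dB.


Pt = 36.8 W = 15.6585 dBW
EIRP = Pt_dBW + Gt - losses = 15.6585 + 42.7 - 1.0 = 57.3585 dBW

57.3585 dBW


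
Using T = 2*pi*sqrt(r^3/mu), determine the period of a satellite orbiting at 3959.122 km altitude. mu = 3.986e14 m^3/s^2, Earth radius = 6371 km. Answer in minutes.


r = 10330.1220 km = 1.0330122e+07 m
T = 2*pi*sqrt(r^3/mu) = 2*pi*sqrt(1.102342e+21 / 3.986e14)
T = 10448.8717 s = 174.1479 min

174.1479 minutes


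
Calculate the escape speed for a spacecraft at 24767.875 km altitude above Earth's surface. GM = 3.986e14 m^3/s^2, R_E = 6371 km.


r = 6371.0 + 24767.875 = 31138.8750 km = 3.1138875e+07 m
v_esc = sqrt(2*mu/r) = sqrt(2*3.986e14 / 3.1138875e+07)
v_esc = 5059.7864 m/s = 5.0598 km/s

5.0598 km/s


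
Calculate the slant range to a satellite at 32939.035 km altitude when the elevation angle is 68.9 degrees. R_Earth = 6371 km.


h = 32939.035 km, el = 68.9 deg
d = -R_E*sin(el) + sqrt((R_E*sin(el))^2 + 2*R_E*h + h^2)
d = -6371.0000*sin(1.2025) + sqrt((6371.0000*0.9329535)^2 + 2*6371.0000*32939.035 + 32939.035^2)
d = 33299.2228 km

33299.2228 km


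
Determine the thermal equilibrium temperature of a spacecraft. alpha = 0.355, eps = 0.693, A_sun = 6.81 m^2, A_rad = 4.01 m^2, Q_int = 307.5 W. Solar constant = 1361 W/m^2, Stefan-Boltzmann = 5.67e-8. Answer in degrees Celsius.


Numerator = alpha*S*A_sun + Q_int = 0.355*1361*6.81 + 307.5 = 3597.7855 W
Denominator = eps*sigma*A_rad = 0.693*5.67e-8*4.01 = 1.5756533e-07 W/K^4
T^4 = 2.2833611e+10 K^4
T = 388.7261 K = 115.5761 C

115.5761 degrees Celsius


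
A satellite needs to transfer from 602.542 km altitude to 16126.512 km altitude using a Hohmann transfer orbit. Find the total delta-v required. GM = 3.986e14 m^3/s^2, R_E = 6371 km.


r1 = 6973.5420 km = 6.973542e+06 m
r2 = 22497.5120 km = 2.2497512e+07 m
dv1 = sqrt(mu/r1)*(sqrt(2*r2/(r1+r2)) - 1) = 1781.3586 m/s
dv2 = sqrt(mu/r2)*(1 - sqrt(2*r1/(r1+r2))) = 1313.5731 m/s
total dv = |dv1| + |dv2| = 1781.3586 + 1313.5731 = 3094.9317 m/s = 3.0949 km/s

3.0949 km/s


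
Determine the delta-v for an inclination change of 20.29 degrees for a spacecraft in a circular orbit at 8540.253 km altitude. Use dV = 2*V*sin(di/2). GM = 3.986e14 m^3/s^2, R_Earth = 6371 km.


r = 14911.2530 km = 1.4911253e+07 m
V = sqrt(mu/r) = 5170.2504 m/s
di = 20.29 deg = 0.3541273 rad
dV = 2*V*sin(di/2) = 2*5170.2504*sin(0.1770637)
dV = 1821.3748 m/s = 1.8214 km/s

1.8214 km/s


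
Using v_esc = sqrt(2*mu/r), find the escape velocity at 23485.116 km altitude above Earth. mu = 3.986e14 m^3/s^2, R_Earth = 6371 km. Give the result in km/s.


r = 6371.0 + 23485.116 = 29856.1160 km = 2.9856116e+07 m
v_esc = sqrt(2*mu/r) = sqrt(2*3.986e14 / 2.9856116e+07)
v_esc = 5167.3394 m/s = 5.1673 km/s

5.1673 km/s


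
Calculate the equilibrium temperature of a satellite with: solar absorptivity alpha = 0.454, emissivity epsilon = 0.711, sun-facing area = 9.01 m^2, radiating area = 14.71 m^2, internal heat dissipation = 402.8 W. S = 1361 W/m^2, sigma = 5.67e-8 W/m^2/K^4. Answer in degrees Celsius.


Numerator = alpha*S*A_sun + Q_int = 0.454*1361*9.01 + 402.8 = 5970.0249 W
Denominator = eps*sigma*A_rad = 0.711*5.67e-8*14.71 = 5.9301453e-07 W/K^4
T^4 = 1.0067249e+10 K^4
T = 316.7581 K = 43.6081 C

43.6081 degrees Celsius


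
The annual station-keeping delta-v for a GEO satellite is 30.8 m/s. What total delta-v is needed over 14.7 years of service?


dV = rate * years = 30.8 * 14.7
dV = 452.7600 m/s

452.7600 m/s


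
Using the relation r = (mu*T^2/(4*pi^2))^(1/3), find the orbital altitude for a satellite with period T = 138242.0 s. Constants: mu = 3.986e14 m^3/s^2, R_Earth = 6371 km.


T = 138242.0 s
r = (mu*T^2/(4*pi^2))^(1/3) = (3.986e14 * 138242.0^2 / (4*pi^2))^(1/3)
r = 5.7785542e+07 m = 57785.5420 km
alt = r - R_E = 57785.5420 - 6371 = 51414.5420 km

51414.5420 km


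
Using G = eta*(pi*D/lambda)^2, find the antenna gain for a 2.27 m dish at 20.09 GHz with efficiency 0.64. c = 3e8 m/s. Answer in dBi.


lambda = c/f = 3e8 / 2.009e+10 = 0.0149328 m
G = eta*(pi*D/lambda)^2 = 0.64*(pi*2.27/0.0149328)^2
G = 145965.0223 (linear)
G = 10*log10(145965.0223) = 51.6425 dBi

51.6425 dBi


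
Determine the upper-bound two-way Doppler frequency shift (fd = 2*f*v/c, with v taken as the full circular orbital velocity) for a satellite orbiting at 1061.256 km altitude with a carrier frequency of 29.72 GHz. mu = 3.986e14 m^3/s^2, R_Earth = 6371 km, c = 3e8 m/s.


r = 7.432256e+06 m
v = sqrt(mu/r) = 7323.3252 m/s (worst-case radial velocity)
f = 29.72 GHz = 2.972e+10 Hz
fd = 2*f*v/c = 2*2.972e+10*7323.3252/3.0e+08
fd = 1.4509948e+06 Hz

1.4510e+06 Hz


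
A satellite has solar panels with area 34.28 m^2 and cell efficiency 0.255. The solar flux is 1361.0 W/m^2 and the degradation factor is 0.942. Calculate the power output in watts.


P = area * eta * S * degradation
P = 34.28 * 0.255 * 1361.0 * 0.942
P = 11207.0168 W

11207.0168 W


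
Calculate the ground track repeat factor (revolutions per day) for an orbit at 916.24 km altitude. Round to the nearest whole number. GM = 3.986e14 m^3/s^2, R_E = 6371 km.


r = 7.28724e+06 m
T = 2*pi*sqrt(r^3/mu) = 6190.9291 s = 103.1822 min
revs/day = 1440 / 103.1822 = 13.9559
Rounded: 14 revolutions per day

14 revolutions per day


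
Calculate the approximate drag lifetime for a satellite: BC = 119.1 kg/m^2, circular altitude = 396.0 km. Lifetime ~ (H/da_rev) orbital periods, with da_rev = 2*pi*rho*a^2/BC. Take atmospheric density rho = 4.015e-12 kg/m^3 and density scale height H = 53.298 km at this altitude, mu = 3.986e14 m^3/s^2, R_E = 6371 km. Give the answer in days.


a = R_E + alt = 6767.0000 km = 6.767e+06 m
da_rev = 2*pi*rho*a^2/BC = 2*pi*4.015e-12*(6.767e+06)^2/119.1 = 9.699425 m per revolution
N = H/da_rev = 53298.0000 m / 9.699425 m = 5494.9647 revolutions
P = 2*pi*sqrt(a^3/mu) = 5539.9454 s
lifetime = N*P = 5494.9647 * 5539.9454 = 3.0441804e+07 s = 352.3357 days

352.3357 days


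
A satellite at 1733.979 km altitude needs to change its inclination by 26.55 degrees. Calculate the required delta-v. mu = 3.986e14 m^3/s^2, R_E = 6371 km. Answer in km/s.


r = 8104.9790 km = 8.104979e+06 m
V = sqrt(mu/r) = 7012.8201 m/s
di = 26.55 deg = 0.4633849 rad
dV = 2*V*sin(di/2) = 2*7012.8201*sin(0.2316925)
dV = 3220.6389 m/s = 3.2206 km/s

3.2206 km/s


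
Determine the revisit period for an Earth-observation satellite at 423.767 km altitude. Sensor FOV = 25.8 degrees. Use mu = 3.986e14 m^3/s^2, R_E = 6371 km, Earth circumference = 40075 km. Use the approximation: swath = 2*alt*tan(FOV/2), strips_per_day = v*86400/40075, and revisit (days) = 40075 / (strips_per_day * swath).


swath = 2*423.767*tan(0.2251475) = 194.1112 km
v = sqrt(mu/r) = 7659.1639 m/s = 7.6592 km/s
strips/day = v*86400/40075 = 7.6592*86400/40075 = 16.5128
coverage/day = strips * swath = 16.5128 * 194.1112 = 3205.3257 km
revisit = 40075 / 3205.3257 = 12.5026 days

12.5026 days


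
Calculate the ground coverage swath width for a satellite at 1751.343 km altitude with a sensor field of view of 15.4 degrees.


FOV = 15.4 deg = 0.2687807 rad
swath = 2 * alt * tan(FOV/2) = 2 * 1751.343 * tan(0.1343904)
swath = 2 * 1751.343 * 0.1352053
swath = 473.5817 km

473.5817 km


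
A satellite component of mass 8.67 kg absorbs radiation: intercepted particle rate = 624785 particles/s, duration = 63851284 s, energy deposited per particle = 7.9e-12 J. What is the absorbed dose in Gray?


Total energy deposited = rate * time * E_per
  = 624785 * 63851284 * 7.9e-12 = 315.1573 J
Dose = E_total / mass = 315.1573 / 8.67
Dose = 36.3503 Gy

36.3503 Gy


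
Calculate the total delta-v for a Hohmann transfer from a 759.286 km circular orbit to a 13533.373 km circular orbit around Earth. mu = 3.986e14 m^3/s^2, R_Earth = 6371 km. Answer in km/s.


r1 = 7130.2860 km = 7.130286e+06 m
r2 = 19904.3730 km = 1.9904373e+07 m
dv1 = sqrt(mu/r1)*(sqrt(2*r2/(r1+r2)) - 1) = 1596.0652 m/s
dv2 = sqrt(mu/r2)*(1 - sqrt(2*r1/(r1+r2))) = 1224.8713 m/s
total dv = |dv1| + |dv2| = 1596.0652 + 1224.8713 = 2820.9366 m/s = 2.8209 km/s

2.8209 km/s


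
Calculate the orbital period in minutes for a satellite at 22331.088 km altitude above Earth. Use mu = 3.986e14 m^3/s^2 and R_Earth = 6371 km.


r = 28702.0880 km = 2.8702088e+07 m
T = 2*pi*sqrt(r^3/mu) = 2*pi*sqrt(2.3645063e+22 / 3.986e14)
T = 48392.8788 s = 806.5480 min

806.5480 minutes


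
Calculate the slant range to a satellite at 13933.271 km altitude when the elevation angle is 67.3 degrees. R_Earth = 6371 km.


h = 13933.271 km, el = 67.3 deg
d = -R_E*sin(el) + sqrt((R_E*sin(el))^2 + 2*R_E*h + h^2)
d = -6371.0000*sin(1.1746) + sqrt((6371.0000*0.9225381)^2 + 2*6371.0000*13933.271 + 13933.271^2)
d = 14277.3770 km

14277.3770 km


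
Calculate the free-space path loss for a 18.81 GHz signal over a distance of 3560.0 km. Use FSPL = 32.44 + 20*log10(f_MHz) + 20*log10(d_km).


f = 18.81 GHz = 18810.0000 MHz
d = 3560.0 km
FSPL = 32.44 + 20*log10(18810.0000) + 20*log10(3560.0)
FSPL = 32.44 + 85.4878 + 71.0290
FSPL = 188.9568 dB

188.9568 dB


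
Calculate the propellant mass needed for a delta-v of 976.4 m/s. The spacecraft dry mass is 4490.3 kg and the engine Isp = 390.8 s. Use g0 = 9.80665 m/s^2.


ve = Isp * g0 = 390.8 * 9.80665 = 3832.438820 m/s
mass ratio = exp(dv/ve) = exp(976.4/3832.438820) = 1.29016807
m_prop = m_dry * (mr - 1) = 4490.3 * (1.29016807 - 1)
m_prop = 1302.9417 kg

1302.9417 kg


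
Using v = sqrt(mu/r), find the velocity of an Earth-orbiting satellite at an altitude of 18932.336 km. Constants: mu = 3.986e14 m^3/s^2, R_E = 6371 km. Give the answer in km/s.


r = R_E + alt = 6371.0 + 18932.336 = 25303.3360 km = 2.5303336e+07 m
v = sqrt(mu/r) = sqrt(3.986e14 / 2.5303336e+07) = 3968.9877 m/s = 3.9690 km/s

3.9690 km/s


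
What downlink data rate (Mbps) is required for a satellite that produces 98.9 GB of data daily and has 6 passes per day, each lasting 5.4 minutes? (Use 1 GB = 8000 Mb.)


total contact time = 6 * 5.4 * 60 = 1944.0000 s
data = 98.9 GB = 791200.0000 Mb
rate = 791200.0000 / 1944.0000 = 406.9959 Mbps

406.9959 Mbps


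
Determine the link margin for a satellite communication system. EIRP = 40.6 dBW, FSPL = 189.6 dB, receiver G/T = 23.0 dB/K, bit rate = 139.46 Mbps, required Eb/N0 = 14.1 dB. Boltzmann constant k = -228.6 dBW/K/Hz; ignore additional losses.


C/N0 = EIRP - FSPL + G/T - k = 40.6 - 189.6 + 23.0 - (-228.6)
C/N0 = 102.6000 dB-Hz
R_b = 139.46 Mbps = 1.3946e+08 bps -> 10*log10(R_b) = 81.4445 dB-Hz
Eb/N0 = C/N0 - 10*log10(R_b) = 102.6000 - 81.4445 = 21.1555 dB
Margin = Eb/N0 - Eb/N0_req = 21.1555 - 14.1 = 7.0555 dB (link closes)

7.0555 dB


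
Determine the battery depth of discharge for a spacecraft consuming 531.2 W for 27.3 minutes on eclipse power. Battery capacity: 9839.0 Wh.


E_used = P * t / 60 = 531.2 * 27.3 / 60 = 241.6960 Wh
DOD = E_used / E_total * 100 = 241.6960 / 9839.0 * 100
DOD = 2.4565 %

2.4565 %


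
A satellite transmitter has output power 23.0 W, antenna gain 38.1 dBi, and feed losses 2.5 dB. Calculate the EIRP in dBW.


Pt = 23.0 W = 13.6173 dBW
EIRP = Pt_dBW + Gt - losses = 13.6173 + 38.1 - 2.5 = 49.2173 dBW

49.2173 dBW


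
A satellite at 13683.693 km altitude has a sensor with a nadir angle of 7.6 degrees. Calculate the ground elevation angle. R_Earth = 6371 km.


r = R_E + alt = 20054.6930 km
Law of sines in the satellite / Earth-center / ground-point triangle:
  sin(nadir)/R_E = sin(90 + el)/r  =>  cos(el) = (r/R_E)*sin(nadir)
cos(el) = (20054.6930 / 6371.0000) * sin(7.6 deg) = 0.4163179
el = arccos(0.4163179) = 65.3977 deg
(Earth-central angle = 90 - nadir - el = 17.0023 deg)

65.3977 degrees


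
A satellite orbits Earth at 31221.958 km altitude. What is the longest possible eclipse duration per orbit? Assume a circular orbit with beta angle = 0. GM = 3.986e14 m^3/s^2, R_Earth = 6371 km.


r = 37592.9580 km
T = 1208.9817 min
Eclipse fraction = arcsin(R_E/r)/pi = arcsin(6371.0000/37592.9580)/pi
= arcsin(0.1694732)/pi = 0.05420663
Eclipse duration = 0.05420663 * 1208.9817 = 65.5348 min

65.5348 minutes


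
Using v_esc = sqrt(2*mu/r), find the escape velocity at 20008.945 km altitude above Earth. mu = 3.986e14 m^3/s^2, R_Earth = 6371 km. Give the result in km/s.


r = 6371.0 + 20008.945 = 26379.9450 km = 2.6379945e+07 m
v_esc = sqrt(2*mu/r) = sqrt(2*3.986e14 / 2.6379945e+07)
v_esc = 5497.2654 m/s = 5.4973 km/s

5.4973 km/s


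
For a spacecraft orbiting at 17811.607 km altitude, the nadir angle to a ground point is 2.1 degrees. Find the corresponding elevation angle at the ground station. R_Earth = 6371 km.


r = R_E + alt = 24182.6070 km
Law of sines in the satellite / Earth-center / ground-point triangle:
  sin(nadir)/R_E = sin(90 + el)/r  =>  cos(el) = (r/R_E)*sin(nadir)
cos(el) = (24182.6070 / 6371.0000) * sin(2.1 deg) = 0.1390897
el = arccos(0.1390897) = 82.0048 deg
(Earth-central angle = 90 - nadir - el = 5.8952 deg)

82.0048 degrees


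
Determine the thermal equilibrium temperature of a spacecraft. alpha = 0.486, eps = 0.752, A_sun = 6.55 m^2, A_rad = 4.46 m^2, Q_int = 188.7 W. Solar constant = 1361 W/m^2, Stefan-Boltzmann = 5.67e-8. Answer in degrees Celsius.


Numerator = alpha*S*A_sun + Q_int = 0.486*1361*6.55 + 188.7 = 4521.1713 W
Denominator = eps*sigma*A_rad = 0.752*5.67e-8*4.46 = 1.9016726e-07 W/K^4
T^4 = 2.3774709e+10 K^4
T = 392.6710 K = 119.5210 C

119.5210 degrees Celsius


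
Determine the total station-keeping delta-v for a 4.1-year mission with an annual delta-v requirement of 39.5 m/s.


dV = rate * years = 39.5 * 4.1
dV = 161.9500 m/s

161.9500 m/s


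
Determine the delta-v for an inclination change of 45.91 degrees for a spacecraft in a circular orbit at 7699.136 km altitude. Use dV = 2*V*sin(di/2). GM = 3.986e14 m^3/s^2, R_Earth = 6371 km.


r = 14070.1360 km = 1.4070136e+07 m
V = sqrt(mu/r) = 5322.5469 m/s
di = 45.91 deg = 0.8012807 rad
dV = 2*V*sin(di/2) = 2*5322.5469*sin(0.4006403)
dV = 4151.6722 m/s = 4.1517 km/s

4.1517 km/s


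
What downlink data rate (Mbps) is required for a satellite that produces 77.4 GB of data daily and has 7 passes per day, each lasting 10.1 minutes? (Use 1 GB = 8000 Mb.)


total contact time = 7 * 10.1 * 60 = 4242.0000 s
data = 77.4 GB = 619200.0000 Mb
rate = 619200.0000 / 4242.0000 = 145.9689 Mbps

145.9689 Mbps


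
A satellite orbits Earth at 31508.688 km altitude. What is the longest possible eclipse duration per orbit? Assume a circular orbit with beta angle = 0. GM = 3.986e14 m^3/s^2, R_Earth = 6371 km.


r = 37879.6880 km
T = 1222.8398 min
Eclipse fraction = arcsin(R_E/r)/pi = arcsin(6371.0000/37879.6880)/pi
= arcsin(0.1681904)/pi = 0.05379234
Eclipse duration = 0.05379234 * 1222.8398 = 65.7794 min

65.7794 minutes


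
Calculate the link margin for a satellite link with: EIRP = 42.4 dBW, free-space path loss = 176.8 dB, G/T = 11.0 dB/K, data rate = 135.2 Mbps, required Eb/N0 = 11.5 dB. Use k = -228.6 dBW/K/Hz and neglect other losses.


C/N0 = EIRP - FSPL + G/T - k = 42.4 - 176.8 + 11.0 - (-228.6)
C/N0 = 105.2000 dB-Hz
R_b = 135.2 Mbps = 1.352e+08 bps -> 10*log10(R_b) = 81.3098 dB-Hz
Eb/N0 = C/N0 - 10*log10(R_b) = 105.2000 - 81.3098 = 23.8902 dB
Margin = Eb/N0 - Eb/N0_req = 23.8902 - 11.5 = 12.3902 dB (link closes)

12.3902 dB


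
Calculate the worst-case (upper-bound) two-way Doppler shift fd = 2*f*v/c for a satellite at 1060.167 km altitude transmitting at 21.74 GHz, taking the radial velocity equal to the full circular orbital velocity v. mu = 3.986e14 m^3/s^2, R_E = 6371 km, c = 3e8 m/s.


r = 7.431167e+06 m
v = sqrt(mu/r) = 7323.8617 m/s (worst-case radial velocity)
f = 21.74 GHz = 2.174e+10 Hz
fd = 2*f*v/c = 2*2.174e+10*7323.8617/3.0e+08
fd = 1.0614717e+06 Hz

1.0615e+06 Hz
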